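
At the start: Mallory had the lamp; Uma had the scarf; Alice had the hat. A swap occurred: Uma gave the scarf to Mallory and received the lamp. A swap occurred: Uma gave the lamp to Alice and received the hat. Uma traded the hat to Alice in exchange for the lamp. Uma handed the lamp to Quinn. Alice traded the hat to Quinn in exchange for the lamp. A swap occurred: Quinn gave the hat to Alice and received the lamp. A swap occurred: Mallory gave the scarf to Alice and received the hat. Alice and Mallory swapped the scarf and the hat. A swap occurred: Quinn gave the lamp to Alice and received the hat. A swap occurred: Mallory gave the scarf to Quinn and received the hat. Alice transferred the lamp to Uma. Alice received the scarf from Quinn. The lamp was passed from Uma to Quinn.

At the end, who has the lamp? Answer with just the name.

Tracking all object holders:
Start: lamp:Mallory, scarf:Uma, hat:Alice
Event 1 (swap scarf<->lamp: now scarf:Mallory, lamp:Uma). State: lamp:Uma, scarf:Mallory, hat:Alice
Event 2 (swap lamp<->hat: now lamp:Alice, hat:Uma). State: lamp:Alice, scarf:Mallory, hat:Uma
Event 3 (swap hat<->lamp: now hat:Alice, lamp:Uma). State: lamp:Uma, scarf:Mallory, hat:Alice
Event 4 (give lamp: Uma -> Quinn). State: lamp:Quinn, scarf:Mallory, hat:Alice
Event 5 (swap hat<->lamp: now hat:Quinn, lamp:Alice). State: lamp:Alice, scarf:Mallory, hat:Quinn
Event 6 (swap hat<->lamp: now hat:Alice, lamp:Quinn). State: lamp:Quinn, scarf:Mallory, hat:Alice
Event 7 (swap scarf<->hat: now scarf:Alice, hat:Mallory). State: lamp:Quinn, scarf:Alice, hat:Mallory
Event 8 (swap scarf<->hat: now scarf:Mallory, hat:Alice). State: lamp:Quinn, scarf:Mallory, hat:Alice
Event 9 (swap lamp<->hat: now lamp:Alice, hat:Quinn). State: lamp:Alice, scarf:Mallory, hat:Quinn
Event 10 (swap scarf<->hat: now scarf:Quinn, hat:Mallory). State: lamp:Alice, scarf:Quinn, hat:Mallory
Event 11 (give lamp: Alice -> Uma). State: lamp:Uma, scarf:Quinn, hat:Mallory
Event 12 (give scarf: Quinn -> Alice). State: lamp:Uma, scarf:Alice, hat:Mallory
Event 13 (give lamp: Uma -> Quinn). State: lamp:Quinn, scarf:Alice, hat:Mallory

Final state: lamp:Quinn, scarf:Alice, hat:Mallory
The lamp is held by Quinn.

Answer: Quinn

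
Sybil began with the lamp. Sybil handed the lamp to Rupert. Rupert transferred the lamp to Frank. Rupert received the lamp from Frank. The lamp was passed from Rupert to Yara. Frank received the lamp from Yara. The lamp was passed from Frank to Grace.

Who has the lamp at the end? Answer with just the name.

Answer: Grace

Derivation:
Tracking the lamp through each event:
Start: Sybil has the lamp.
After event 1: Rupert has the lamp.
After event 2: Frank has the lamp.
After event 3: Rupert has the lamp.
After event 4: Yara has the lamp.
After event 5: Frank has the lamp.
After event 6: Grace has the lamp.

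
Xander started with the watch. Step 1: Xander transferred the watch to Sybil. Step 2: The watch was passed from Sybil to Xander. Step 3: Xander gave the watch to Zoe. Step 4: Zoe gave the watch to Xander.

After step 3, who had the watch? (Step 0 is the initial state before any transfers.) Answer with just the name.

Tracking the watch holder through step 3:
After step 0 (start): Xander
After step 1: Sybil
After step 2: Xander
After step 3: Zoe

At step 3, the holder is Zoe.

Answer: Zoe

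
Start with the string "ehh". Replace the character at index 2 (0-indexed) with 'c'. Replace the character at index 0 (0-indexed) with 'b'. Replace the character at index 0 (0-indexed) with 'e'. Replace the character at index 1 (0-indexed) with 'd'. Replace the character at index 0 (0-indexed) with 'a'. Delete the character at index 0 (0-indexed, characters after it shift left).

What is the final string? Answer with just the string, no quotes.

Answer: dc

Derivation:
Applying each edit step by step:
Start: "ehh"
Op 1 (replace idx 2: 'h' -> 'c'): "ehh" -> "ehc"
Op 2 (replace idx 0: 'e' -> 'b'): "ehc" -> "bhc"
Op 3 (replace idx 0: 'b' -> 'e'): "bhc" -> "ehc"
Op 4 (replace idx 1: 'h' -> 'd'): "ehc" -> "edc"
Op 5 (replace idx 0: 'e' -> 'a'): "edc" -> "adc"
Op 6 (delete idx 0 = 'a'): "adc" -> "dc"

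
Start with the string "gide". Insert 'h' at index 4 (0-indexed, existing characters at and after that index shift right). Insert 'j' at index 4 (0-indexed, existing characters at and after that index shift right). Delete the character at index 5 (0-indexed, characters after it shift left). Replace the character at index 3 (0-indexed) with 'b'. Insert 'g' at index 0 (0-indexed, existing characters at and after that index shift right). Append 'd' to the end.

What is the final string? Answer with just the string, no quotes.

Answer: ggidbjd

Derivation:
Applying each edit step by step:
Start: "gide"
Op 1 (insert 'h' at idx 4): "gide" -> "gideh"
Op 2 (insert 'j' at idx 4): "gideh" -> "gidejh"
Op 3 (delete idx 5 = 'h'): "gidejh" -> "gidej"
Op 4 (replace idx 3: 'e' -> 'b'): "gidej" -> "gidbj"
Op 5 (insert 'g' at idx 0): "gidbj" -> "ggidbj"
Op 6 (append 'd'): "ggidbj" -> "ggidbjd"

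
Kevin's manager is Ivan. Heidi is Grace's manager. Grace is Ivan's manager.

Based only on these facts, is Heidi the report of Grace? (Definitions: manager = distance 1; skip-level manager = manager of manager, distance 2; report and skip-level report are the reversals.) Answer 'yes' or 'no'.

Reconstructing the manager chain from the given facts:
  Heidi -> Grace -> Ivan -> Kevin
(each arrow means 'manager of the next')
Positions in the chain (0 = top):
  position of Heidi: 0
  position of Grace: 1
  position of Ivan: 2
  position of Kevin: 3

Heidi is at position 0, Grace is at position 1; signed distance (j - i) = 1.
'report' requires j - i = -1. Actual distance is 1, so the relation does NOT hold.

Answer: no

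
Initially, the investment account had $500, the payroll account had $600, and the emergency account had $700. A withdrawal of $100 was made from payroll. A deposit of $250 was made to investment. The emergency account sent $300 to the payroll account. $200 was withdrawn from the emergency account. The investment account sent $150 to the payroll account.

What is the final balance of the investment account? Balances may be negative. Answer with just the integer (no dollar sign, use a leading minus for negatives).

Answer: 600

Derivation:
Tracking account balances step by step:
Start: investment=500, payroll=600, emergency=700
Event 1 (withdraw 100 from payroll): payroll: 600 - 100 = 500. Balances: investment=500, payroll=500, emergency=700
Event 2 (deposit 250 to investment): investment: 500 + 250 = 750. Balances: investment=750, payroll=500, emergency=700
Event 3 (transfer 300 emergency -> payroll): emergency: 700 - 300 = 400, payroll: 500 + 300 = 800. Balances: investment=750, payroll=800, emergency=400
Event 4 (withdraw 200 from emergency): emergency: 400 - 200 = 200. Balances: investment=750, payroll=800, emergency=200
Event 5 (transfer 150 investment -> payroll): investment: 750 - 150 = 600, payroll: 800 + 150 = 950. Balances: investment=600, payroll=950, emergency=200

Final balance of investment: 600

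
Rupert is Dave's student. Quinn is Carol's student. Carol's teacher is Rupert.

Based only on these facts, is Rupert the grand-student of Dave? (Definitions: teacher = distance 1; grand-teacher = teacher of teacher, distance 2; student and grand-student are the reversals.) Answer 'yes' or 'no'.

Reconstructing the teacher chain from the given facts:
  Dave -> Rupert -> Carol -> Quinn
(each arrow means 'teacher of the next')
Positions in the chain (0 = top):
  position of Dave: 0
  position of Rupert: 1
  position of Carol: 2
  position of Quinn: 3

Rupert is at position 1, Dave is at position 0; signed distance (j - i) = -1.
'grand-student' requires j - i = -2. Actual distance is -1, so the relation does NOT hold.

Answer: no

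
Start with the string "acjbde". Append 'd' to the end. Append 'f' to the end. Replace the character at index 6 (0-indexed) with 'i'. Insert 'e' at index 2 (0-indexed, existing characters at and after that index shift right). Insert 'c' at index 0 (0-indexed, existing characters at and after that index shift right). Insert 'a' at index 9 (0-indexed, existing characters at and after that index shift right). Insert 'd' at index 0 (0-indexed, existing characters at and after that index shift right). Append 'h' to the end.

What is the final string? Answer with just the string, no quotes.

Answer: dcacejbdeiafh

Derivation:
Applying each edit step by step:
Start: "acjbde"
Op 1 (append 'd'): "acjbde" -> "acjbded"
Op 2 (append 'f'): "acjbded" -> "acjbdedf"
Op 3 (replace idx 6: 'd' -> 'i'): "acjbdedf" -> "acjbdeif"
Op 4 (insert 'e' at idx 2): "acjbdeif" -> "acejbdeif"
Op 5 (insert 'c' at idx 0): "acejbdeif" -> "cacejbdeif"
Op 6 (insert 'a' at idx 9): "cacejbdeif" -> "cacejbdeiaf"
Op 7 (insert 'd' at idx 0): "cacejbdeiaf" -> "dcacejbdeiaf"
Op 8 (append 'h'): "dcacejbdeiaf" -> "dcacejbdeiafh"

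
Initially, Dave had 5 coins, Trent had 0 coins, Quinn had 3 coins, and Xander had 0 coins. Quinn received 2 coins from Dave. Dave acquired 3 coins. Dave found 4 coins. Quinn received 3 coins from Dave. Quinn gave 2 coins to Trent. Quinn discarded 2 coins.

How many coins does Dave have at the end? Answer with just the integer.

Tracking counts step by step:
Start: Dave=5, Trent=0, Quinn=3, Xander=0
Event 1 (Dave -> Quinn, 2): Dave: 5 -> 3, Quinn: 3 -> 5. State: Dave=3, Trent=0, Quinn=5, Xander=0
Event 2 (Dave +3): Dave: 3 -> 6. State: Dave=6, Trent=0, Quinn=5, Xander=0
Event 3 (Dave +4): Dave: 6 -> 10. State: Dave=10, Trent=0, Quinn=5, Xander=0
Event 4 (Dave -> Quinn, 3): Dave: 10 -> 7, Quinn: 5 -> 8. State: Dave=7, Trent=0, Quinn=8, Xander=0
Event 5 (Quinn -> Trent, 2): Quinn: 8 -> 6, Trent: 0 -> 2. State: Dave=7, Trent=2, Quinn=6, Xander=0
Event 6 (Quinn -2): Quinn: 6 -> 4. State: Dave=7, Trent=2, Quinn=4, Xander=0

Dave's final count: 7

Answer: 7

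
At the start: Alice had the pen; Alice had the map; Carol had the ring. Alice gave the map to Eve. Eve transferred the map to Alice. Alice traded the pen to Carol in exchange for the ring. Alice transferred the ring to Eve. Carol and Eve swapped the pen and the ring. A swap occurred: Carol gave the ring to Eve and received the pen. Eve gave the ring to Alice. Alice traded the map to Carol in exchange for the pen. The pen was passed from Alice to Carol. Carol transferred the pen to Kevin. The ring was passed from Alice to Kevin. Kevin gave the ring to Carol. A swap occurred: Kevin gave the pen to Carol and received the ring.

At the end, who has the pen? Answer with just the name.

Tracking all object holders:
Start: pen:Alice, map:Alice, ring:Carol
Event 1 (give map: Alice -> Eve). State: pen:Alice, map:Eve, ring:Carol
Event 2 (give map: Eve -> Alice). State: pen:Alice, map:Alice, ring:Carol
Event 3 (swap pen<->ring: now pen:Carol, ring:Alice). State: pen:Carol, map:Alice, ring:Alice
Event 4 (give ring: Alice -> Eve). State: pen:Carol, map:Alice, ring:Eve
Event 5 (swap pen<->ring: now pen:Eve, ring:Carol). State: pen:Eve, map:Alice, ring:Carol
Event 6 (swap ring<->pen: now ring:Eve, pen:Carol). State: pen:Carol, map:Alice, ring:Eve
Event 7 (give ring: Eve -> Alice). State: pen:Carol, map:Alice, ring:Alice
Event 8 (swap map<->pen: now map:Carol, pen:Alice). State: pen:Alice, map:Carol, ring:Alice
Event 9 (give pen: Alice -> Carol). State: pen:Carol, map:Carol, ring:Alice
Event 10 (give pen: Carol -> Kevin). State: pen:Kevin, map:Carol, ring:Alice
Event 11 (give ring: Alice -> Kevin). State: pen:Kevin, map:Carol, ring:Kevin
Event 12 (give ring: Kevin -> Carol). State: pen:Kevin, map:Carol, ring:Carol
Event 13 (swap pen<->ring: now pen:Carol, ring:Kevin). State: pen:Carol, map:Carol, ring:Kevin

Final state: pen:Carol, map:Carol, ring:Kevin
The pen is held by Carol.

Answer: Carol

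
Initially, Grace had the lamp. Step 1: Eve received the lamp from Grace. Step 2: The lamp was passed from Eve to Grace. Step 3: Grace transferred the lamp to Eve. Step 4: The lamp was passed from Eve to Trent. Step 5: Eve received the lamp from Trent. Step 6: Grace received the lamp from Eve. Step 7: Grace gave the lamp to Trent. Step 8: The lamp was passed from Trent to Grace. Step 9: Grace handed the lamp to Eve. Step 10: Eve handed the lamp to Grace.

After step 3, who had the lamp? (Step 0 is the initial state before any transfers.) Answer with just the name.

Tracking the lamp holder through step 3:
After step 0 (start): Grace
After step 1: Eve
After step 2: Grace
After step 3: Eve

At step 3, the holder is Eve.

Answer: Eve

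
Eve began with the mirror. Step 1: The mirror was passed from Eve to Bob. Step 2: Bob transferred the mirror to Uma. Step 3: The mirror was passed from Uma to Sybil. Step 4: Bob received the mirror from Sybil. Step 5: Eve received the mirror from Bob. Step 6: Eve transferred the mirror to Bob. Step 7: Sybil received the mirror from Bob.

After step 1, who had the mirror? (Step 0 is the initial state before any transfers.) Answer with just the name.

Tracking the mirror holder through step 1:
After step 0 (start): Eve
After step 1: Bob

At step 1, the holder is Bob.

Answer: Bob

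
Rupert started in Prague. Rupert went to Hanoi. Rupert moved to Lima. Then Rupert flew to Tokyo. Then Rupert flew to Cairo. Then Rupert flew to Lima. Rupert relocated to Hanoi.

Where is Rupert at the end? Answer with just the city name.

Answer: Hanoi

Derivation:
Tracking Rupert's location:
Start: Rupert is in Prague.
After move 1: Prague -> Hanoi. Rupert is in Hanoi.
After move 2: Hanoi -> Lima. Rupert is in Lima.
After move 3: Lima -> Tokyo. Rupert is in Tokyo.
After move 4: Tokyo -> Cairo. Rupert is in Cairo.
After move 5: Cairo -> Lima. Rupert is in Lima.
After move 6: Lima -> Hanoi. Rupert is in Hanoi.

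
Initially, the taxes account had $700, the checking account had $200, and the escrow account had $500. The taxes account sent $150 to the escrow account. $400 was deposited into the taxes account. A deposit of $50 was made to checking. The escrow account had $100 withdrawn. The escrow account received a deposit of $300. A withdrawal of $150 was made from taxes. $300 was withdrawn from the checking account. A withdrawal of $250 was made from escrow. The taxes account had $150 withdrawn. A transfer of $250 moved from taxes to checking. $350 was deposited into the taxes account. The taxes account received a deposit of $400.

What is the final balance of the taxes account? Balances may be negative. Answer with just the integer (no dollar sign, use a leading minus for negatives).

Answer: 1150

Derivation:
Tracking account balances step by step:
Start: taxes=700, checking=200, escrow=500
Event 1 (transfer 150 taxes -> escrow): taxes: 700 - 150 = 550, escrow: 500 + 150 = 650. Balances: taxes=550, checking=200, escrow=650
Event 2 (deposit 400 to taxes): taxes: 550 + 400 = 950. Balances: taxes=950, checking=200, escrow=650
Event 3 (deposit 50 to checking): checking: 200 + 50 = 250. Balances: taxes=950, checking=250, escrow=650
Event 4 (withdraw 100 from escrow): escrow: 650 - 100 = 550. Balances: taxes=950, checking=250, escrow=550
Event 5 (deposit 300 to escrow): escrow: 550 + 300 = 850. Balances: taxes=950, checking=250, escrow=850
Event 6 (withdraw 150 from taxes): taxes: 950 - 150 = 800. Balances: taxes=800, checking=250, escrow=850
Event 7 (withdraw 300 from checking): checking: 250 - 300 = -50. Balances: taxes=800, checking=-50, escrow=850
Event 8 (withdraw 250 from escrow): escrow: 850 - 250 = 600. Balances: taxes=800, checking=-50, escrow=600
Event 9 (withdraw 150 from taxes): taxes: 800 - 150 = 650. Balances: taxes=650, checking=-50, escrow=600
Event 10 (transfer 250 taxes -> checking): taxes: 650 - 250 = 400, checking: -50 + 250 = 200. Balances: taxes=400, checking=200, escrow=600
Event 11 (deposit 350 to taxes): taxes: 400 + 350 = 750. Balances: taxes=750, checking=200, escrow=600
Event 12 (deposit 400 to taxes): taxes: 750 + 400 = 1150. Balances: taxes=1150, checking=200, escrow=600

Final balance of taxes: 1150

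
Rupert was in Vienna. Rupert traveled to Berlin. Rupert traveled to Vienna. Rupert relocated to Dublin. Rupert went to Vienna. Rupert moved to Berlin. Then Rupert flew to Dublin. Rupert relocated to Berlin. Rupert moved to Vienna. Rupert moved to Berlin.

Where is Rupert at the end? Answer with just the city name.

Answer: Berlin

Derivation:
Tracking Rupert's location:
Start: Rupert is in Vienna.
After move 1: Vienna -> Berlin. Rupert is in Berlin.
After move 2: Berlin -> Vienna. Rupert is in Vienna.
After move 3: Vienna -> Dublin. Rupert is in Dublin.
After move 4: Dublin -> Vienna. Rupert is in Vienna.
After move 5: Vienna -> Berlin. Rupert is in Berlin.
After move 6: Berlin -> Dublin. Rupert is in Dublin.
After move 7: Dublin -> Berlin. Rupert is in Berlin.
After move 8: Berlin -> Vienna. Rupert is in Vienna.
After move 9: Vienna -> Berlin. Rupert is in Berlin.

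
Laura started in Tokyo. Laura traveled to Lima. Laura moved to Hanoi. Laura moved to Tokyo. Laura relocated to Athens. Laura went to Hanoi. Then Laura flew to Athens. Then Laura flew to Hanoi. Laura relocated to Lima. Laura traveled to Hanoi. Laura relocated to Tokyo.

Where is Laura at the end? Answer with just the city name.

Tracking Laura's location:
Start: Laura is in Tokyo.
After move 1: Tokyo -> Lima. Laura is in Lima.
After move 2: Lima -> Hanoi. Laura is in Hanoi.
After move 3: Hanoi -> Tokyo. Laura is in Tokyo.
After move 4: Tokyo -> Athens. Laura is in Athens.
After move 5: Athens -> Hanoi. Laura is in Hanoi.
After move 6: Hanoi -> Athens. Laura is in Athens.
After move 7: Athens -> Hanoi. Laura is in Hanoi.
After move 8: Hanoi -> Lima. Laura is in Lima.
After move 9: Lima -> Hanoi. Laura is in Hanoi.
After move 10: Hanoi -> Tokyo. Laura is in Tokyo.

Answer: Tokyo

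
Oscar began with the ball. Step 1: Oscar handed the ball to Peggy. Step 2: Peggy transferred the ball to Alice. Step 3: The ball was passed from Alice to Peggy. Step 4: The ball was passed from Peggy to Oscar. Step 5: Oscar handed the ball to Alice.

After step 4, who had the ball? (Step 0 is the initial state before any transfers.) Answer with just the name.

Answer: Oscar

Derivation:
Tracking the ball holder through step 4:
After step 0 (start): Oscar
After step 1: Peggy
After step 2: Alice
After step 3: Peggy
After step 4: Oscar

At step 4, the holder is Oscar.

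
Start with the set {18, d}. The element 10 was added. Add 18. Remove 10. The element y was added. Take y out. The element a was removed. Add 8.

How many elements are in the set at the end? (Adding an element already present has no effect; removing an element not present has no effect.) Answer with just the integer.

Answer: 3

Derivation:
Tracking the set through each operation:
Start: {18, d}
Event 1 (add 10): added. Set: {10, 18, d}
Event 2 (add 18): already present, no change. Set: {10, 18, d}
Event 3 (remove 10): removed. Set: {18, d}
Event 4 (add y): added. Set: {18, d, y}
Event 5 (remove y): removed. Set: {18, d}
Event 6 (remove a): not present, no change. Set: {18, d}
Event 7 (add 8): added. Set: {18, 8, d}

Final set: {18, 8, d} (size 3)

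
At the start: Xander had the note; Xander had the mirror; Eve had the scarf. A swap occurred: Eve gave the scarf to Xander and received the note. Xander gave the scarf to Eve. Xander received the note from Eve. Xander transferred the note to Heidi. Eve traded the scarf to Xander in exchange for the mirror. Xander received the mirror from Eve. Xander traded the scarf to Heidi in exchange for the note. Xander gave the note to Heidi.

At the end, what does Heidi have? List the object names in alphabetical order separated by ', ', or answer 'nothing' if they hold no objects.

Tracking all object holders:
Start: note:Xander, mirror:Xander, scarf:Eve
Event 1 (swap scarf<->note: now scarf:Xander, note:Eve). State: note:Eve, mirror:Xander, scarf:Xander
Event 2 (give scarf: Xander -> Eve). State: note:Eve, mirror:Xander, scarf:Eve
Event 3 (give note: Eve -> Xander). State: note:Xander, mirror:Xander, scarf:Eve
Event 4 (give note: Xander -> Heidi). State: note:Heidi, mirror:Xander, scarf:Eve
Event 5 (swap scarf<->mirror: now scarf:Xander, mirror:Eve). State: note:Heidi, mirror:Eve, scarf:Xander
Event 6 (give mirror: Eve -> Xander). State: note:Heidi, mirror:Xander, scarf:Xander
Event 7 (swap scarf<->note: now scarf:Heidi, note:Xander). State: note:Xander, mirror:Xander, scarf:Heidi
Event 8 (give note: Xander -> Heidi). State: note:Heidi, mirror:Xander, scarf:Heidi

Final state: note:Heidi, mirror:Xander, scarf:Heidi
Heidi holds: note, scarf.

Answer: note, scarf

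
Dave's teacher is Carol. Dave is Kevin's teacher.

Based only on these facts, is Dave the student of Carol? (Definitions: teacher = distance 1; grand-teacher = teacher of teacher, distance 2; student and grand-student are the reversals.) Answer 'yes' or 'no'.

Reconstructing the teacher chain from the given facts:
  Carol -> Dave -> Kevin
(each arrow means 'teacher of the next')
Positions in the chain (0 = top):
  position of Carol: 0
  position of Dave: 1
  position of Kevin: 2

Dave is at position 1, Carol is at position 0; signed distance (j - i) = -1.
'student' requires j - i = -1. Actual distance is -1, so the relation HOLDS.

Answer: yes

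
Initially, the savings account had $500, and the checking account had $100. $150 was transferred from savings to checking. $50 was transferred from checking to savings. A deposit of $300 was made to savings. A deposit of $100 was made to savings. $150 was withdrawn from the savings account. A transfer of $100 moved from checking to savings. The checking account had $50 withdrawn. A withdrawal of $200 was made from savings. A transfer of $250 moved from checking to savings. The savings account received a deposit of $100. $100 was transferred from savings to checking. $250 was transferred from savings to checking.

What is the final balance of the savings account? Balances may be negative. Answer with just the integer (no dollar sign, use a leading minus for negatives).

Answer: 550

Derivation:
Tracking account balances step by step:
Start: savings=500, checking=100
Event 1 (transfer 150 savings -> checking): savings: 500 - 150 = 350, checking: 100 + 150 = 250. Balances: savings=350, checking=250
Event 2 (transfer 50 checking -> savings): checking: 250 - 50 = 200, savings: 350 + 50 = 400. Balances: savings=400, checking=200
Event 3 (deposit 300 to savings): savings: 400 + 300 = 700. Balances: savings=700, checking=200
Event 4 (deposit 100 to savings): savings: 700 + 100 = 800. Balances: savings=800, checking=200
Event 5 (withdraw 150 from savings): savings: 800 - 150 = 650. Balances: savings=650, checking=200
Event 6 (transfer 100 checking -> savings): checking: 200 - 100 = 100, savings: 650 + 100 = 750. Balances: savings=750, checking=100
Event 7 (withdraw 50 from checking): checking: 100 - 50 = 50. Balances: savings=750, checking=50
Event 8 (withdraw 200 from savings): savings: 750 - 200 = 550. Balances: savings=550, checking=50
Event 9 (transfer 250 checking -> savings): checking: 50 - 250 = -200, savings: 550 + 250 = 800. Balances: savings=800, checking=-200
Event 10 (deposit 100 to savings): savings: 800 + 100 = 900. Balances: savings=900, checking=-200
Event 11 (transfer 100 savings -> checking): savings: 900 - 100 = 800, checking: -200 + 100 = -100. Balances: savings=800, checking=-100
Event 12 (transfer 250 savings -> checking): savings: 800 - 250 = 550, checking: -100 + 250 = 150. Balances: savings=550, checking=150

Final balance of savings: 550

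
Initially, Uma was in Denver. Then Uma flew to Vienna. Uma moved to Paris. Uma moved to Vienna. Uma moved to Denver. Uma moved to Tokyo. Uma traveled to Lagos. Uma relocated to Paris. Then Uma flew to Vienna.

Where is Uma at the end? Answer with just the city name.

Answer: Vienna

Derivation:
Tracking Uma's location:
Start: Uma is in Denver.
After move 1: Denver -> Vienna. Uma is in Vienna.
After move 2: Vienna -> Paris. Uma is in Paris.
After move 3: Paris -> Vienna. Uma is in Vienna.
After move 4: Vienna -> Denver. Uma is in Denver.
After move 5: Denver -> Tokyo. Uma is in Tokyo.
After move 6: Tokyo -> Lagos. Uma is in Lagos.
After move 7: Lagos -> Paris. Uma is in Paris.
After move 8: Paris -> Vienna. Uma is in Vienna.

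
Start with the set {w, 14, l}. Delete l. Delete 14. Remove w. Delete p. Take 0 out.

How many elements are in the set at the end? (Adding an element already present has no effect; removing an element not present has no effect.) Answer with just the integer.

Answer: 0

Derivation:
Tracking the set through each operation:
Start: {14, l, w}
Event 1 (remove l): removed. Set: {14, w}
Event 2 (remove 14): removed. Set: {w}
Event 3 (remove w): removed. Set: {}
Event 4 (remove p): not present, no change. Set: {}
Event 5 (remove 0): not present, no change. Set: {}

Final set: {} (size 0)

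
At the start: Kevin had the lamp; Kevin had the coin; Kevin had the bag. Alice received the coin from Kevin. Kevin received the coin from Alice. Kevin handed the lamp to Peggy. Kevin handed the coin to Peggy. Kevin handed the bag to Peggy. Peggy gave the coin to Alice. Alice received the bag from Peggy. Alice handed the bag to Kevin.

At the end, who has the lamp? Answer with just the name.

Answer: Peggy

Derivation:
Tracking all object holders:
Start: lamp:Kevin, coin:Kevin, bag:Kevin
Event 1 (give coin: Kevin -> Alice). State: lamp:Kevin, coin:Alice, bag:Kevin
Event 2 (give coin: Alice -> Kevin). State: lamp:Kevin, coin:Kevin, bag:Kevin
Event 3 (give lamp: Kevin -> Peggy). State: lamp:Peggy, coin:Kevin, bag:Kevin
Event 4 (give coin: Kevin -> Peggy). State: lamp:Peggy, coin:Peggy, bag:Kevin
Event 5 (give bag: Kevin -> Peggy). State: lamp:Peggy, coin:Peggy, bag:Peggy
Event 6 (give coin: Peggy -> Alice). State: lamp:Peggy, coin:Alice, bag:Peggy
Event 7 (give bag: Peggy -> Alice). State: lamp:Peggy, coin:Alice, bag:Alice
Event 8 (give bag: Alice -> Kevin). State: lamp:Peggy, coin:Alice, bag:Kevin

Final state: lamp:Peggy, coin:Alice, bag:Kevin
The lamp is held by Peggy.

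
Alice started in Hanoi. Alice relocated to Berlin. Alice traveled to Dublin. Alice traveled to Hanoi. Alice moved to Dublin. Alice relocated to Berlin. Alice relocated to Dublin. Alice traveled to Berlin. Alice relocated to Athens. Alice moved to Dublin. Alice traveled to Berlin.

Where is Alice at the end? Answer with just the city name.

Tracking Alice's location:
Start: Alice is in Hanoi.
After move 1: Hanoi -> Berlin. Alice is in Berlin.
After move 2: Berlin -> Dublin. Alice is in Dublin.
After move 3: Dublin -> Hanoi. Alice is in Hanoi.
After move 4: Hanoi -> Dublin. Alice is in Dublin.
After move 5: Dublin -> Berlin. Alice is in Berlin.
After move 6: Berlin -> Dublin. Alice is in Dublin.
After move 7: Dublin -> Berlin. Alice is in Berlin.
After move 8: Berlin -> Athens. Alice is in Athens.
After move 9: Athens -> Dublin. Alice is in Dublin.
After move 10: Dublin -> Berlin. Alice is in Berlin.

Answer: Berlin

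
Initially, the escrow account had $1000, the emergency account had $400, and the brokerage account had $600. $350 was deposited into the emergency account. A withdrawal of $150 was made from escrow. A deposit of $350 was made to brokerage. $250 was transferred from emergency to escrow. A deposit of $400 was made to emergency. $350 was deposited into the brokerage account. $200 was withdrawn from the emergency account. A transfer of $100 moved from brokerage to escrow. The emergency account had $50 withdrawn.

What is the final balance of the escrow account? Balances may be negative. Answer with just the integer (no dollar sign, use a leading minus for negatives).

Tracking account balances step by step:
Start: escrow=1000, emergency=400, brokerage=600
Event 1 (deposit 350 to emergency): emergency: 400 + 350 = 750. Balances: escrow=1000, emergency=750, brokerage=600
Event 2 (withdraw 150 from escrow): escrow: 1000 - 150 = 850. Balances: escrow=850, emergency=750, brokerage=600
Event 3 (deposit 350 to brokerage): brokerage: 600 + 350 = 950. Balances: escrow=850, emergency=750, brokerage=950
Event 4 (transfer 250 emergency -> escrow): emergency: 750 - 250 = 500, escrow: 850 + 250 = 1100. Balances: escrow=1100, emergency=500, brokerage=950
Event 5 (deposit 400 to emergency): emergency: 500 + 400 = 900. Balances: escrow=1100, emergency=900, brokerage=950
Event 6 (deposit 350 to brokerage): brokerage: 950 + 350 = 1300. Balances: escrow=1100, emergency=900, brokerage=1300
Event 7 (withdraw 200 from emergency): emergency: 900 - 200 = 700. Balances: escrow=1100, emergency=700, brokerage=1300
Event 8 (transfer 100 brokerage -> escrow): brokerage: 1300 - 100 = 1200, escrow: 1100 + 100 = 1200. Balances: escrow=1200, emergency=700, brokerage=1200
Event 9 (withdraw 50 from emergency): emergency: 700 - 50 = 650. Balances: escrow=1200, emergency=650, brokerage=1200

Final balance of escrow: 1200

Answer: 1200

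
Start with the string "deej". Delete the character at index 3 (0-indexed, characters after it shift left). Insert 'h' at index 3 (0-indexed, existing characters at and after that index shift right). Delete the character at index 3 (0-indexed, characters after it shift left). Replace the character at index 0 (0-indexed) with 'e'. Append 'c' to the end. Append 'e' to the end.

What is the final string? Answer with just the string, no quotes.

Answer: eeece

Derivation:
Applying each edit step by step:
Start: "deej"
Op 1 (delete idx 3 = 'j'): "deej" -> "dee"
Op 2 (insert 'h' at idx 3): "dee" -> "deeh"
Op 3 (delete idx 3 = 'h'): "deeh" -> "dee"
Op 4 (replace idx 0: 'd' -> 'e'): "dee" -> "eee"
Op 5 (append 'c'): "eee" -> "eeec"
Op 6 (append 'e'): "eeec" -> "eeece"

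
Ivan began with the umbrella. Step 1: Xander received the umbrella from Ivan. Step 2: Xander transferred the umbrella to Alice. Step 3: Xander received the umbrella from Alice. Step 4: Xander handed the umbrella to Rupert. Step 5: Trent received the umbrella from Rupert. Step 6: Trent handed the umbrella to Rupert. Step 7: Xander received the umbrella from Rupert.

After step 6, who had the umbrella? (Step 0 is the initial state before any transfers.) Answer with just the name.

Tracking the umbrella holder through step 6:
After step 0 (start): Ivan
After step 1: Xander
After step 2: Alice
After step 3: Xander
After step 4: Rupert
After step 5: Trent
After step 6: Rupert

At step 6, the holder is Rupert.

Answer: Rupert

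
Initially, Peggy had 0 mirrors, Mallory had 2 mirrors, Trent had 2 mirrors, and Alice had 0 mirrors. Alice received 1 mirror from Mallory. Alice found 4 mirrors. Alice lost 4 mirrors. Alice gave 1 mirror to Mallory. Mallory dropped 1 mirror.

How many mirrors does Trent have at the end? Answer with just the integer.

Tracking counts step by step:
Start: Peggy=0, Mallory=2, Trent=2, Alice=0
Event 1 (Mallory -> Alice, 1): Mallory: 2 -> 1, Alice: 0 -> 1. State: Peggy=0, Mallory=1, Trent=2, Alice=1
Event 2 (Alice +4): Alice: 1 -> 5. State: Peggy=0, Mallory=1, Trent=2, Alice=5
Event 3 (Alice -4): Alice: 5 -> 1. State: Peggy=0, Mallory=1, Trent=2, Alice=1
Event 4 (Alice -> Mallory, 1): Alice: 1 -> 0, Mallory: 1 -> 2. State: Peggy=0, Mallory=2, Trent=2, Alice=0
Event 5 (Mallory -1): Mallory: 2 -> 1. State: Peggy=0, Mallory=1, Trent=2, Alice=0

Trent's final count: 2

Answer: 2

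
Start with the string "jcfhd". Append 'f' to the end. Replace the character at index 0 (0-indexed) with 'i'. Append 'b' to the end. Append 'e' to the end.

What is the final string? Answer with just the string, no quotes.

Applying each edit step by step:
Start: "jcfhd"
Op 1 (append 'f'): "jcfhd" -> "jcfhdf"
Op 2 (replace idx 0: 'j' -> 'i'): "jcfhdf" -> "icfhdf"
Op 3 (append 'b'): "icfhdf" -> "icfhdfb"
Op 4 (append 'e'): "icfhdfb" -> "icfhdfbe"

Answer: icfhdfbe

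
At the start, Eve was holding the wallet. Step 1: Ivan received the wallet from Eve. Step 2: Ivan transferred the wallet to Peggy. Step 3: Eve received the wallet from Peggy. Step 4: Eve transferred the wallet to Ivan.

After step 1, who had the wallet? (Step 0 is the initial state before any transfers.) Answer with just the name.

Answer: Ivan

Derivation:
Tracking the wallet holder through step 1:
After step 0 (start): Eve
After step 1: Ivan

At step 1, the holder is Ivan.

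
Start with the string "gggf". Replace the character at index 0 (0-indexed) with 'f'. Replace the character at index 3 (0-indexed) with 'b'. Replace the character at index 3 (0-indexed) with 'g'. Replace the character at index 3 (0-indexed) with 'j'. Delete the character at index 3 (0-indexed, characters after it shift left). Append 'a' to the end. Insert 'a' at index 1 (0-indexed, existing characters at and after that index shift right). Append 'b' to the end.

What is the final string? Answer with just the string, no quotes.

Answer: faggab

Derivation:
Applying each edit step by step:
Start: "gggf"
Op 1 (replace idx 0: 'g' -> 'f'): "gggf" -> "fggf"
Op 2 (replace idx 3: 'f' -> 'b'): "fggf" -> "fggb"
Op 3 (replace idx 3: 'b' -> 'g'): "fggb" -> "fggg"
Op 4 (replace idx 3: 'g' -> 'j'): "fggg" -> "fggj"
Op 5 (delete idx 3 = 'j'): "fggj" -> "fgg"
Op 6 (append 'a'): "fgg" -> "fgga"
Op 7 (insert 'a' at idx 1): "fgga" -> "fagga"
Op 8 (append 'b'): "fagga" -> "faggab"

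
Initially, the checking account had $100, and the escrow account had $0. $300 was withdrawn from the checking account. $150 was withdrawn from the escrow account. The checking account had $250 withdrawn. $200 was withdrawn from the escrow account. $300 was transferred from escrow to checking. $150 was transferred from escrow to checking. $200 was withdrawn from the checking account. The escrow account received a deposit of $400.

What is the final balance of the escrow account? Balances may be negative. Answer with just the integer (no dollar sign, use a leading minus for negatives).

Answer: -400

Derivation:
Tracking account balances step by step:
Start: checking=100, escrow=0
Event 1 (withdraw 300 from checking): checking: 100 - 300 = -200. Balances: checking=-200, escrow=0
Event 2 (withdraw 150 from escrow): escrow: 0 - 150 = -150. Balances: checking=-200, escrow=-150
Event 3 (withdraw 250 from checking): checking: -200 - 250 = -450. Balances: checking=-450, escrow=-150
Event 4 (withdraw 200 from escrow): escrow: -150 - 200 = -350. Balances: checking=-450, escrow=-350
Event 5 (transfer 300 escrow -> checking): escrow: -350 - 300 = -650, checking: -450 + 300 = -150. Balances: checking=-150, escrow=-650
Event 6 (transfer 150 escrow -> checking): escrow: -650 - 150 = -800, checking: -150 + 150 = 0. Balances: checking=0, escrow=-800
Event 7 (withdraw 200 from checking): checking: 0 - 200 = -200. Balances: checking=-200, escrow=-800
Event 8 (deposit 400 to escrow): escrow: -800 + 400 = -400. Balances: checking=-200, escrow=-400

Final balance of escrow: -400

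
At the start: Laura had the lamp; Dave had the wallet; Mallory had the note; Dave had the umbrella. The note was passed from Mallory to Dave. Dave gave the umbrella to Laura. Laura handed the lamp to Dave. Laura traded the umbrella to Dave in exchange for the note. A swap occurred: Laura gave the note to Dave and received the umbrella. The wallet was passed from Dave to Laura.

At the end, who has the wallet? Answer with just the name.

Tracking all object holders:
Start: lamp:Laura, wallet:Dave, note:Mallory, umbrella:Dave
Event 1 (give note: Mallory -> Dave). State: lamp:Laura, wallet:Dave, note:Dave, umbrella:Dave
Event 2 (give umbrella: Dave -> Laura). State: lamp:Laura, wallet:Dave, note:Dave, umbrella:Laura
Event 3 (give lamp: Laura -> Dave). State: lamp:Dave, wallet:Dave, note:Dave, umbrella:Laura
Event 4 (swap umbrella<->note: now umbrella:Dave, note:Laura). State: lamp:Dave, wallet:Dave, note:Laura, umbrella:Dave
Event 5 (swap note<->umbrella: now note:Dave, umbrella:Laura). State: lamp:Dave, wallet:Dave, note:Dave, umbrella:Laura
Event 6 (give wallet: Dave -> Laura). State: lamp:Dave, wallet:Laura, note:Dave, umbrella:Laura

Final state: lamp:Dave, wallet:Laura, note:Dave, umbrella:Laura
The wallet is held by Laura.

Answer: Laura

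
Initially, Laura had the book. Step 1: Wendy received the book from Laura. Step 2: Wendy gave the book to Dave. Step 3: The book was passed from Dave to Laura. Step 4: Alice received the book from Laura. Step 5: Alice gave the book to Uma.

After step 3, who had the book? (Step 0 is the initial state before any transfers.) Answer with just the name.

Answer: Laura

Derivation:
Tracking the book holder through step 3:
After step 0 (start): Laura
After step 1: Wendy
After step 2: Dave
After step 3: Laura

At step 3, the holder is Laura.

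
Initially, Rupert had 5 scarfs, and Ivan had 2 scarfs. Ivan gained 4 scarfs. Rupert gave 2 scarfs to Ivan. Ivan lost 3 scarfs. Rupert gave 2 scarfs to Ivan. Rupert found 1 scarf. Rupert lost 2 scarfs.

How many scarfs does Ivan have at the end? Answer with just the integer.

Answer: 7

Derivation:
Tracking counts step by step:
Start: Rupert=5, Ivan=2
Event 1 (Ivan +4): Ivan: 2 -> 6. State: Rupert=5, Ivan=6
Event 2 (Rupert -> Ivan, 2): Rupert: 5 -> 3, Ivan: 6 -> 8. State: Rupert=3, Ivan=8
Event 3 (Ivan -3): Ivan: 8 -> 5. State: Rupert=3, Ivan=5
Event 4 (Rupert -> Ivan, 2): Rupert: 3 -> 1, Ivan: 5 -> 7. State: Rupert=1, Ivan=7
Event 5 (Rupert +1): Rupert: 1 -> 2. State: Rupert=2, Ivan=7
Event 6 (Rupert -2): Rupert: 2 -> 0. State: Rupert=0, Ivan=7

Ivan's final count: 7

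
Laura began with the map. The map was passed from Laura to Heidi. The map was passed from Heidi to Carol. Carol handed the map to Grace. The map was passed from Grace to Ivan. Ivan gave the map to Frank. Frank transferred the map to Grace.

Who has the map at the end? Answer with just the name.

Tracking the map through each event:
Start: Laura has the map.
After event 1: Heidi has the map.
After event 2: Carol has the map.
After event 3: Grace has the map.
After event 4: Ivan has the map.
After event 5: Frank has the map.
After event 6: Grace has the map.

Answer: Grace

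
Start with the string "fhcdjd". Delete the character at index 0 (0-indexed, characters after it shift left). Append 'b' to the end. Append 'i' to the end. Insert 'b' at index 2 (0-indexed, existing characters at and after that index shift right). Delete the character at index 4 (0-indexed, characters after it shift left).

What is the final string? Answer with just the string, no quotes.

Applying each edit step by step:
Start: "fhcdjd"
Op 1 (delete idx 0 = 'f'): "fhcdjd" -> "hcdjd"
Op 2 (append 'b'): "hcdjd" -> "hcdjdb"
Op 3 (append 'i'): "hcdjdb" -> "hcdjdbi"
Op 4 (insert 'b' at idx 2): "hcdjdbi" -> "hcbdjdbi"
Op 5 (delete idx 4 = 'j'): "hcbdjdbi" -> "hcbddbi"

Answer: hcbddbi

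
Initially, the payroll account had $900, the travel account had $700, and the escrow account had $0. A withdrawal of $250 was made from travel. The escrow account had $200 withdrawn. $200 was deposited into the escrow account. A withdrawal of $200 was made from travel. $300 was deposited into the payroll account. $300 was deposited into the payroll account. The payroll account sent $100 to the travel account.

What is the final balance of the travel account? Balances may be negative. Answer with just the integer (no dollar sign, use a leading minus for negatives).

Answer: 350

Derivation:
Tracking account balances step by step:
Start: payroll=900, travel=700, escrow=0
Event 1 (withdraw 250 from travel): travel: 700 - 250 = 450. Balances: payroll=900, travel=450, escrow=0
Event 2 (withdraw 200 from escrow): escrow: 0 - 200 = -200. Balances: payroll=900, travel=450, escrow=-200
Event 3 (deposit 200 to escrow): escrow: -200 + 200 = 0. Balances: payroll=900, travel=450, escrow=0
Event 4 (withdraw 200 from travel): travel: 450 - 200 = 250. Balances: payroll=900, travel=250, escrow=0
Event 5 (deposit 300 to payroll): payroll: 900 + 300 = 1200. Balances: payroll=1200, travel=250, escrow=0
Event 6 (deposit 300 to payroll): payroll: 1200 + 300 = 1500. Balances: payroll=1500, travel=250, escrow=0
Event 7 (transfer 100 payroll -> travel): payroll: 1500 - 100 = 1400, travel: 250 + 100 = 350. Balances: payroll=1400, travel=350, escrow=0

Final balance of travel: 350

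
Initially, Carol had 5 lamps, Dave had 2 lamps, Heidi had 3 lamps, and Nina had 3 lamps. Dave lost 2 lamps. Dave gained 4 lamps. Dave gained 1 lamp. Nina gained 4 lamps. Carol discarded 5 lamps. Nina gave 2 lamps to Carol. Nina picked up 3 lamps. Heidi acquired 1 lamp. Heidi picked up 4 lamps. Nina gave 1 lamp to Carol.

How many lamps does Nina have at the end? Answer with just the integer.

Tracking counts step by step:
Start: Carol=5, Dave=2, Heidi=3, Nina=3
Event 1 (Dave -2): Dave: 2 -> 0. State: Carol=5, Dave=0, Heidi=3, Nina=3
Event 2 (Dave +4): Dave: 0 -> 4. State: Carol=5, Dave=4, Heidi=3, Nina=3
Event 3 (Dave +1): Dave: 4 -> 5. State: Carol=5, Dave=5, Heidi=3, Nina=3
Event 4 (Nina +4): Nina: 3 -> 7. State: Carol=5, Dave=5, Heidi=3, Nina=7
Event 5 (Carol -5): Carol: 5 -> 0. State: Carol=0, Dave=5, Heidi=3, Nina=7
Event 6 (Nina -> Carol, 2): Nina: 7 -> 5, Carol: 0 -> 2. State: Carol=2, Dave=5, Heidi=3, Nina=5
Event 7 (Nina +3): Nina: 5 -> 8. State: Carol=2, Dave=5, Heidi=3, Nina=8
Event 8 (Heidi +1): Heidi: 3 -> 4. State: Carol=2, Dave=5, Heidi=4, Nina=8
Event 9 (Heidi +4): Heidi: 4 -> 8. State: Carol=2, Dave=5, Heidi=8, Nina=8
Event 10 (Nina -> Carol, 1): Nina: 8 -> 7, Carol: 2 -> 3. State: Carol=3, Dave=5, Heidi=8, Nina=7

Nina's final count: 7

Answer: 7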